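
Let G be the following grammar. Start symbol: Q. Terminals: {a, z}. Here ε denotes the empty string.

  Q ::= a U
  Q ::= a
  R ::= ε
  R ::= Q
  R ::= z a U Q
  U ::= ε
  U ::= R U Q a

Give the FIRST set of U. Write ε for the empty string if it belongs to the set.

FIRST(Q) = {a}
FIRST(R) = {ε, a, z}  (via Q)
FIRST(U) = {ε, a, z}  (via R U Q a)

{ε, a, z}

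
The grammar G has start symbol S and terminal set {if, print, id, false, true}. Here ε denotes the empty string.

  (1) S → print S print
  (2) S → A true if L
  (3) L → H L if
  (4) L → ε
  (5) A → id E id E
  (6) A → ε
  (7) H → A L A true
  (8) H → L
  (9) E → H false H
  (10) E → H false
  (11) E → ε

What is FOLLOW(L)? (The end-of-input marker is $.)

{$, false, id, if, print, true}

FIRST(A) = {ε, id}
FIRST(S) = {id, print, true}  (via A true if L)
FIRST(L) = {ε, id, if, true}  (via H L if)
FIRST(H) = {ε, id, if, true}  (via A L A true, L)
FIRST(E) = {ε, false, id, if, true}  (via H false H, H false)
FOLLOW(S) includes $ since S is the start symbol.
FOLLOW(S): in S→print S print, S is followed by print with FIRST {print}. Thus FOLLOW(S) = {$, print}.
FOLLOW(A): in S→A true if L, A is followed by true if L with FIRST {true}; in H→A L A true (occurrence 1), A is followed by L A true with FIRST {id, if, true}; in H→A L A true (occurrence 2), A is followed by true with FIRST {true}. Thus FOLLOW(A) = {id, if, true}.
FOLLOW(E): in A→id E id E (occurrence 1), E is followed by id E with FIRST {id}; in A→id E id E (occurrence 2), the suffix after E is empty, so FOLLOW(E) ⊇ FOLLOW(A) = {id, if, true}. Thus FOLLOW(E) = {id, if, true}.
FOLLOW(H): in L→H L if, H is followed by L if with FIRST {id, if, true}; in E→H false H (occurrence 1), H is followed by false H with FIRST {false}; in E→H false H (occurrence 2), the suffix after H is empty, so FOLLOW(H) ⊇ FOLLOW(E) = {id, if, true}; in E→H false, H is followed by false with FIRST {false}. Thus FOLLOW(H) = {false, id, if, true}.
FOLLOW(L): in S→A true if L, the suffix after L is empty, so FOLLOW(L) ⊇ FOLLOW(S) = {$, print}; in L→H L if, L is followed by if with FIRST {if}; in H→A L A true, L is followed by A true with FIRST {id, true}; in H→L, the suffix after L is empty, so FOLLOW(L) ⊇ FOLLOW(H) = {false, id, if, true}. Thus FOLLOW(L) = {$, false, id, if, print, true}.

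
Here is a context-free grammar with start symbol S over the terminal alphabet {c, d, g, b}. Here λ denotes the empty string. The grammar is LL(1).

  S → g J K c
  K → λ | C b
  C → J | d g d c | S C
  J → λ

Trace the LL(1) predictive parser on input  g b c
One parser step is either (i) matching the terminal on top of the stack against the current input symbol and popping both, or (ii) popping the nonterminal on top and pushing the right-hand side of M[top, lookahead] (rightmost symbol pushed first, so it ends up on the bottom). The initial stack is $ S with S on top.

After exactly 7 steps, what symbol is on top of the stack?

c

step 1: stack=$ S  input=g b c $  — expand S → g J K c
step 2: stack=$ c K J g  input=g b c $  — match g
step 3: stack=$ c K J  input=b c $  — expand J → λ
step 4: stack=$ c K  input=b c $  — expand K → C b
step 5: stack=$ c b C  input=b c $  — expand C → J
step 6: stack=$ c b J  input=b c $  — expand J → λ
step 7: stack=$ c b  input=b c $  — match b
Stack after step 7: $ c (top = c).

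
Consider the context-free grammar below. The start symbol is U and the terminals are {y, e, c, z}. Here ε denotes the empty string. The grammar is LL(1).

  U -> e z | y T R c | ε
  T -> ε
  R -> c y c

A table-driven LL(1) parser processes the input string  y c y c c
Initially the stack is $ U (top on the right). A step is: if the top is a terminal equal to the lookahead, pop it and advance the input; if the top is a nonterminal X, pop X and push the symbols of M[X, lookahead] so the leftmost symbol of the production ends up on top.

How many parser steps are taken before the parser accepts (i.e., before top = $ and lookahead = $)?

8

     Stack      Input        Action
  1  $ U        y c y c c $  expand U -> y T R c
  2  $ c R T y  y c y c c $  match y
  3  $ c R T    c y c c $    expand T -> ε
  4  $ c R      c y c c $    expand R -> c y c
  5  $ c c y c  c y c c $    match c
  6  $ c c y    y c c $      match y
  7  $ c c      c c $        match c
  8  $ c        c $          match c
Accept reached after 8 steps.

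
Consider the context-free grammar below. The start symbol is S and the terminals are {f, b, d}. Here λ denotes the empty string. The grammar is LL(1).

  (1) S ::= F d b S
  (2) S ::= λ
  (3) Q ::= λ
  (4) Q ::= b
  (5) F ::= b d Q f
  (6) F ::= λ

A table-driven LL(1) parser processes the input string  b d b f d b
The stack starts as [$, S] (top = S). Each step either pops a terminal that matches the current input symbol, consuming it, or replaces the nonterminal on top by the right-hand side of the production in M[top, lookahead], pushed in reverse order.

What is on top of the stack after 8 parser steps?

b

step 1: stack=$ S  input=b d b f d b $  — expand S ::= F d b S
step 2: stack=$ S b d F  input=b d b f d b $  — expand F ::= b d Q f
step 3: stack=$ S b d f Q d b  input=b d b f d b $  — match b
step 4: stack=$ S b d f Q d  input=d b f d b $  — match d
step 5: stack=$ S b d f Q  input=b f d b $  — expand Q ::= b
step 6: stack=$ S b d f b  input=b f d b $  — match b
step 7: stack=$ S b d f  input=f d b $  — match f
step 8: stack=$ S b d  input=d b $  — match d
Stack after step 8: $ S b (top = b).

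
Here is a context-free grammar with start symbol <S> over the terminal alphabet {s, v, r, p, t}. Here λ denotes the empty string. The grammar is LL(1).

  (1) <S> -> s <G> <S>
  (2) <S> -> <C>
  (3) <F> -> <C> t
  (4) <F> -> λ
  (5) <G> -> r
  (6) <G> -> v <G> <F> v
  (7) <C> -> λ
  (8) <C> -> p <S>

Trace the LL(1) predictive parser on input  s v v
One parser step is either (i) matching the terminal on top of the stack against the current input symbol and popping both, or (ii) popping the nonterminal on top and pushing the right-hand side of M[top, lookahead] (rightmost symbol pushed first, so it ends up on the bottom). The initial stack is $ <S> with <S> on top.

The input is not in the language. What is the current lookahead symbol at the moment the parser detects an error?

step 1: stack=$ <S>  input=s v v $  — expand <S> -> s <G> <S>
step 2: stack=$ <S> <G> s  input=s v v $  — match s
step 3: stack=$ <S> <G>  input=v v $  — expand <G> -> v <G> <F> v
step 4: stack=$ <S> v <F> <G> v  input=v v $  — match v
step 5: stack=$ <S> v <F> <G>  input=v $  — expand <G> -> v <G> <F> v
step 6: stack=$ <S> v <F> v <F> <G> v  input=v $  — match v
step 7: stack=$ <S> v <F> v <F> <G>  input=$  — error: M[<G>, $] is empty

$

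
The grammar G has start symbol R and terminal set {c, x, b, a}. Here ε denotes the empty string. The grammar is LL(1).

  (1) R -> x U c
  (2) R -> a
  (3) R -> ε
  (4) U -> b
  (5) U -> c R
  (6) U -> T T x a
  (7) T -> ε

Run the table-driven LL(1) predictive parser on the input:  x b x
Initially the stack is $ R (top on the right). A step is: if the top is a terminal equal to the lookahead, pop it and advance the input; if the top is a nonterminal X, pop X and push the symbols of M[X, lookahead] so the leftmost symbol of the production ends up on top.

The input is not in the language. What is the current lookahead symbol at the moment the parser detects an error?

x

step 1: stack=$ R  input=x b x $  — expand R -> x U c
step 2: stack=$ c U x  input=x b x $  — match x
step 3: stack=$ c U  input=b x $  — expand U -> b
step 4: stack=$ c b  input=b x $  — match b
step 5: stack=$ c  input=x $  — error: top is terminal c but lookahead is x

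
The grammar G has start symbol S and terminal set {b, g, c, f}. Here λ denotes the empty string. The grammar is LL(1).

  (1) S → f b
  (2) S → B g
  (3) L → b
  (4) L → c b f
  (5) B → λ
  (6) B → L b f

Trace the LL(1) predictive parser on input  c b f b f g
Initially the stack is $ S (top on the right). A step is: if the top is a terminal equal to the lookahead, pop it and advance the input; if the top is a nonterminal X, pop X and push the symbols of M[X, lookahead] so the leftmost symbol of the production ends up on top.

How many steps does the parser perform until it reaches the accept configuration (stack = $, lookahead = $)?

     Stack          Input          Action
  1  $ S            c b f b f g $  expand S → B g
  2  $ g B          c b f b f g $  expand B → L b f
  3  $ g f b L      c b f b f g $  expand L → c b f
  4  $ g f b f b c  c b f b f g $  match c
  5  $ g f b f b    b f b f g $    match b
  6  $ g f b f      f b f g $      match f
  7  $ g f b        b f g $        match b
  8  $ g f          f g $          match f
  9  $ g            g $            match g
Accept reached after 9 steps.

9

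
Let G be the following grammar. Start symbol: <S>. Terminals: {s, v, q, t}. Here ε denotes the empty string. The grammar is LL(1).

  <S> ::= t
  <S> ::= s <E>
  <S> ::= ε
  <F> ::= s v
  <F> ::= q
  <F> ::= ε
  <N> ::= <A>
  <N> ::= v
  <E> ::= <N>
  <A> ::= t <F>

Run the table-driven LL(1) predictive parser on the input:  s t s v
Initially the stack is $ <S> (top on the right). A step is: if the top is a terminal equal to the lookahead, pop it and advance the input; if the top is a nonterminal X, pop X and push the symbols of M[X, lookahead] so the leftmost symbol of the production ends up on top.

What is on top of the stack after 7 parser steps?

     Stack    Input      Action
  1  $ <S>    s t s v $  expand <S> ::= s <E>
  2  $ <E> s  s t s v $  match s
  3  $ <E>    t s v $    expand <E> ::= <N>
  4  $ <N>    t s v $    expand <N> ::= <A>
  5  $ <A>    t s v $    expand <A> ::= t <F>
  6  $ <F> t  t s v $    match t
  7  $ <F>    s v $      expand <F> ::= s v
Stack after step 7: $ v s (top = s).

s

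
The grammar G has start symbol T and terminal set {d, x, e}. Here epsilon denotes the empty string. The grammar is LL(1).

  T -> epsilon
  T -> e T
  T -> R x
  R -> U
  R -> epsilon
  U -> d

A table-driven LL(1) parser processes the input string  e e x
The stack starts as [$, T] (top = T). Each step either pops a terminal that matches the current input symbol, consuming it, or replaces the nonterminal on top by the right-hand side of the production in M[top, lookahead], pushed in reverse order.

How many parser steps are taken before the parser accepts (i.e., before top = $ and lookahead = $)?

7

step 1: stack=$ T  input=e e x $  — expand T -> e T
step 2: stack=$ T e  input=e e x $  — match e
step 3: stack=$ T  input=e x $  — expand T -> e T
step 4: stack=$ T e  input=e x $  — match e
step 5: stack=$ T  input=x $  — expand T -> R x
step 6: stack=$ x R  input=x $  — expand R -> epsilon
step 7: stack=$ x  input=x $  — match x
Accept reached after 7 steps.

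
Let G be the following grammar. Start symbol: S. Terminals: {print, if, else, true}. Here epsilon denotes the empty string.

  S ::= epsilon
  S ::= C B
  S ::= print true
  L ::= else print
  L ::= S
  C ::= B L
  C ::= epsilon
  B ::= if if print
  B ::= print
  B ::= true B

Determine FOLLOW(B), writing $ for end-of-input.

{$, else, if, print, true}

FIRST(B): from B::=if if print we get {if}; from B::=print we get {print}; from B::=true B we get {true}. So FIRST(B) = {if, print, true}.
FIRST(C): from C::=B L we get {if, print, true}; from C::=epsilon we get {epsilon}. So FIRST(C) = {epsilon, if, print, true}.
FIRST(S): from S::=epsilon we get {epsilon}; from S::=C B we get {if, print, true}; from S::=print true we get {print}. So FIRST(S) = {epsilon, if, print, true}.
FIRST(L): from L::=else print we get {else}; from L::=S we get {epsilon, if, print, true}. So FIRST(L) = {epsilon, else, if, print, true}.
FOLLOW(S) includes $ since S is the start symbol.
FOLLOW(C): in S::=C B, C is followed by B with FIRST {if, print, true}. Thus FOLLOW(C) = {if, print, true}.
FOLLOW(L): in C::=B L, the suffix after L is empty, so FOLLOW(L) ⊇ FOLLOW(C) = {if, print, true}. Thus FOLLOW(L) = {if, print, true}.
FOLLOW(S): in L::=S, the suffix after S is empty, so FOLLOW(S) ⊇ FOLLOW(L) = {if, print, true}. Thus FOLLOW(S) = {$, if, print, true}.
FOLLOW(B): in S::=C B, the suffix after B is empty, so FOLLOW(B) ⊇ FOLLOW(S) = {$, if, print, true}; in C::=B L, B is followed by L with FIRST {epsilon, else, if, print, true}; in C::=B L, the suffix after B is nullable, so FOLLOW(B) ⊇ FOLLOW(C) = {if, print, true}; in B::=true B, the suffix after B is empty (adds nothing new). Thus FOLLOW(B) = {$, else, if, print, true}.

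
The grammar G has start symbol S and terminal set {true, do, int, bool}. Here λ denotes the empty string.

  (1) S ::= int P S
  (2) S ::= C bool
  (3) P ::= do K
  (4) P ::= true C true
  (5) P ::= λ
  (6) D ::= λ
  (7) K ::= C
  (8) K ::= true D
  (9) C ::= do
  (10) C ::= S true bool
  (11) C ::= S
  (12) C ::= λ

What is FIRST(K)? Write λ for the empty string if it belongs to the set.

{λ, bool, do, int, true}

FIRST(P) = {λ, do, true}
FIRST(D) = {λ}
FIRST(S) = {bool, do, int}  (via C bool)
FIRST(C) = {λ, bool, do, int}  (via S true bool, S)
FIRST(K) = {λ, bool, do, int, true}  (via C)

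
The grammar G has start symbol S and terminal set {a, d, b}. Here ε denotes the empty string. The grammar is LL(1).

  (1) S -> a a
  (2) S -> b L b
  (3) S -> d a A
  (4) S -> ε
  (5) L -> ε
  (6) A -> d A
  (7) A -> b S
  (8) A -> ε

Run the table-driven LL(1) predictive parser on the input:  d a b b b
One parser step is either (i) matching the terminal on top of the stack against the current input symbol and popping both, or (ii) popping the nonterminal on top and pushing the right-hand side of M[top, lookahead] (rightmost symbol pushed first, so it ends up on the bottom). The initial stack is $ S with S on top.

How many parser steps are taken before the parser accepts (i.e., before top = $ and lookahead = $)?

9

step 1: stack=$ S  input=d a b b b $  — expand S -> d a A
step 2: stack=$ A a d  input=d a b b b $  — match d
step 3: stack=$ A a  input=a b b b $  — match a
step 4: stack=$ A  input=b b b $  — expand A -> b S
step 5: stack=$ S b  input=b b b $  — match b
step 6: stack=$ S  input=b b $  — expand S -> b L b
step 7: stack=$ b L b  input=b b $  — match b
step 8: stack=$ b L  input=b $  — expand L -> ε
step 9: stack=$ b  input=b $  — match b
Accept reached after 9 steps.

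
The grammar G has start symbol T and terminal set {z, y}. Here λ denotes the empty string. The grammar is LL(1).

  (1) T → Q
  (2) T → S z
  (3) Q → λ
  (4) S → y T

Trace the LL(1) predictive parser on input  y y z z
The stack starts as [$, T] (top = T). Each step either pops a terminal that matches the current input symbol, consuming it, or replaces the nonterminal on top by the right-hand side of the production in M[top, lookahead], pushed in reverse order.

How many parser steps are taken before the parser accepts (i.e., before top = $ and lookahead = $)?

10

step 1: stack=$ T  input=y y z z $  — expand T → S z
step 2: stack=$ z S  input=y y z z $  — expand S → y T
step 3: stack=$ z T y  input=y y z z $  — match y
step 4: stack=$ z T  input=y z z $  — expand T → S z
step 5: stack=$ z z S  input=y z z $  — expand S → y T
step 6: stack=$ z z T y  input=y z z $  — match y
step 7: stack=$ z z T  input=z z $  — expand T → Q
step 8: stack=$ z z Q  input=z z $  — expand Q → λ
step 9: stack=$ z z  input=z z $  — match z
step 10: stack=$ z  input=z $  — match z
Accept reached after 10 steps.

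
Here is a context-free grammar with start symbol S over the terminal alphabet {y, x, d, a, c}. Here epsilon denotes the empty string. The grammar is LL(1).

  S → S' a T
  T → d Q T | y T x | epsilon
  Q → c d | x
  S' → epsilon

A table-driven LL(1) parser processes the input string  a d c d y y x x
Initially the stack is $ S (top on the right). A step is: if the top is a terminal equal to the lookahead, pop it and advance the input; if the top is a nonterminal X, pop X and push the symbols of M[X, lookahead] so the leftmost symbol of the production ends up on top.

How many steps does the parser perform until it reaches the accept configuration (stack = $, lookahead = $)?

      Stack      Input              Action
   1  $ S        a d c d y y x x $  expand S → S' a T
   2  $ T a S'   a d c d y y x x $  expand S' → epsilon
   3  $ T a      a d c d y y x x $  match a
   4  $ T        d c d y y x x $    expand T → d Q T
   5  $ T Q d    d c d y y x x $    match d
   6  $ T Q      c d y y x x $      expand Q → c d
   7  $ T d c    c d y y x x $      match c
   8  $ T d      d y y x x $        match d
   9  $ T        y y x x $          expand T → y T x
  10  $ x T y    y y x x $          match y
  11  $ x T      y x x $            expand T → y T x
  12  $ x x T y  y x x $            match y
  13  $ x x T    x x $              expand T → epsilon
  14  $ x x      x x $              match x
  15  $ x        x $                match x
Accept reached after 15 steps.

15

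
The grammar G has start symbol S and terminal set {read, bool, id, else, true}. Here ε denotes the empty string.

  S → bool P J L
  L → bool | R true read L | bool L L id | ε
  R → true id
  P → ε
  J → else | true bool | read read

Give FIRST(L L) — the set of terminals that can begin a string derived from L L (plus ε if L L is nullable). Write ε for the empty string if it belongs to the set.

{ε, bool, true}

FIRST(S): from S→bool P J L we get {bool}. So FIRST(S) = {bool}.
FIRST(R): from R→true id we get {true}. So FIRST(R) = {true}.
FIRST(P): from P→ε we get {ε}. So FIRST(P) = {ε}.
FIRST(J): from J→else we get {else}; from J→true bool we get {true}; from J→read read we get {read}. So FIRST(J) = {else, read, true}.
FIRST(L): from L→bool we get {bool}; from L→R true read L we get {true}; from L→bool L L id we get {bool}; from L→ε we get {ε}. So FIRST(L) = {ε, bool, true}.
FIRST(L L): take FIRST of each symbol in turn, carrying on past any symbol whose FIRST contains ε; result {ε, bool, true}.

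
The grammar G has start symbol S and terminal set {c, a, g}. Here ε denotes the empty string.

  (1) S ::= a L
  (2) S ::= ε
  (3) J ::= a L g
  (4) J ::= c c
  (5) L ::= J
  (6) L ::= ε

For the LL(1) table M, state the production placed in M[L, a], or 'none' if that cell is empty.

FIRST(S): from S::=a L we get {a}; from S::=ε we get {ε}. So FIRST(S) = {ε, a}.
FIRST(J): from J::=a L g we get {a}; from J::=c c we get {c}. So FIRST(J) = {a, c}.
FIRST(L): from L::=J we get {a, c}; from L::=ε we get {ε}. So FIRST(L) = {ε, a, c}.
FOLLOW(S) includes $ since S is the start symbol.
FOLLOW(S): S appears on no right-hand side. Thus FOLLOW(S) = {$}.
FOLLOW(L): in S::=a L, the suffix after L is empty, so FOLLOW(L) ⊇ FOLLOW(S) = {$}; in J::=a L g, L is followed by g with FIRST {g}. Thus FOLLOW(L) = {$, g}.
For L ::= J: FIRST(J) = {a, c}, so it goes in M[L, t] for t ∈ {a, c}.
For L ::= ε: FIRST(ε) = {ε}, so it goes in M[L, t] for t ∈ {}; since ε ∈ FIRST, also for every t ∈ FOLLOW(L) = {$, g}.

L ::= J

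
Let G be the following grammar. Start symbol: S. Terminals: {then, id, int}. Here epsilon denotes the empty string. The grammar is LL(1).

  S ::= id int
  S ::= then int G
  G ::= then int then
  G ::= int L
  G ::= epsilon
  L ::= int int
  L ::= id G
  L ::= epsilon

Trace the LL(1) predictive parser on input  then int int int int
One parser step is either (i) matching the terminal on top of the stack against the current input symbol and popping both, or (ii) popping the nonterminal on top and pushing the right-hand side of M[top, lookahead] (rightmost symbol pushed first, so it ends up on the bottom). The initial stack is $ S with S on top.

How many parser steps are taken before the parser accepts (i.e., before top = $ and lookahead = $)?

step 1: stack=$ S  input=then int int int int $  — expand S ::= then int G
step 2: stack=$ G int then  input=then int int int int $  — match then
step 3: stack=$ G int  input=int int int int $  — match int
step 4: stack=$ G  input=int int int $  — expand G ::= int L
step 5: stack=$ L int  input=int int int $  — match int
step 6: stack=$ L  input=int int $  — expand L ::= int int
step 7: stack=$ int int  input=int int $  — match int
step 8: stack=$ int  input=int $  — match int
Accept reached after 8 steps.

8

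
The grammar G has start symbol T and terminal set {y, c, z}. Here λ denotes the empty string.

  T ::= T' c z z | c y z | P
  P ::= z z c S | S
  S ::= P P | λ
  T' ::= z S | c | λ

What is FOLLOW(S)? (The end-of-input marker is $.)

FIRST(T') = {λ, c, z}
FIRST(T) = {λ, c, z}  (via T' c z z, P)
FIRST(P) = {λ, z}  (via S)
FIRST(S) = {λ, z}  (via P P)
FOLLOW(T) includes $ since T is the start symbol.
FOLLOW(T): T appears on no right-hand side. Thus FOLLOW(T) = {$}.
FOLLOW(T'): in T::=T' c z z, T' is followed by c z z with FIRST {c}. Thus FOLLOW(T') = {c}.
FOLLOW(P): in T::=P, the suffix after P is empty, so FOLLOW(P) ⊇ FOLLOW(T) = {$}; in S::=P P (occurrence 1), P is followed by P with FIRST {λ, z}; in S::=P P (occurrence 1), the suffix after P is nullable, so FOLLOW(P) ⊇ FOLLOW(S) = {$, c, z}; in S::=P P (occurrence 2), the suffix after P is empty, so FOLLOW(P) ⊇ FOLLOW(S) = {$, c, z}. Thus FOLLOW(P) = {$, c, z}.
FOLLOW(S): in P::=z z c S, the suffix after S is empty, so FOLLOW(S) ⊇ FOLLOW(P) = {$, c, z}; in P::=S, the suffix after S is empty, so FOLLOW(S) ⊇ FOLLOW(P) = {$, c, z}; in T'::=z S, the suffix after S is empty, so FOLLOW(S) ⊇ FOLLOW(T') = {c}. Thus FOLLOW(S) = {$, c, z}.

{$, c, z}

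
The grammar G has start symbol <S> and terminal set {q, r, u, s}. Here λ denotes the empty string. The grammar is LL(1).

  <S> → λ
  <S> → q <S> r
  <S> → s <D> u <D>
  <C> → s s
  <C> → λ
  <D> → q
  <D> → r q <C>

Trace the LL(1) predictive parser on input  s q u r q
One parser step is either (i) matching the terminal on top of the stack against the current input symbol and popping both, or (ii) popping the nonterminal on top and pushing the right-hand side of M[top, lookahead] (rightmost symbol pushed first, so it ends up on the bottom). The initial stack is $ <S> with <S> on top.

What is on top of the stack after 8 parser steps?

     Stack          Input        Action
  1  $ <S>          s q u r q $  expand <S> → s <D> u <D>
  2  $ <D> u <D> s  s q u r q $  match s
  3  $ <D> u <D>    q u r q $    expand <D> → q
  4  $ <D> u q      q u r q $    match q
  5  $ <D> u        u r q $      match u
  6  $ <D>          r q $        expand <D> → r q <C>
  7  $ <C> q r      r q $        match r
  8  $ <C> q        q $          match q
Stack after step 8: $ <C> (top = <C>).

<C>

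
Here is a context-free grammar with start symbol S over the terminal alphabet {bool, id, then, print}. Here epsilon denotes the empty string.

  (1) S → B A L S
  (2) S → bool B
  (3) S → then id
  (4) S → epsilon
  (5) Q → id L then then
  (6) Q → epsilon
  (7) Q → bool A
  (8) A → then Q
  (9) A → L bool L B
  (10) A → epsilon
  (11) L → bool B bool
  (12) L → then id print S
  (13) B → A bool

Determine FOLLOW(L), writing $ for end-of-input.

{$, bool, then}

FIRST(Q) = {epsilon, bool, id}
FIRST(L) = {bool, then}
FIRST(A) = {epsilon, bool, then}  (via L bool L B)
FIRST(B) = {bool, then}  (via A bool)
FIRST(S) = {epsilon, bool, then}  (via B A L S)
FOLLOW(S) includes $ since S is the start symbol.
FOLLOW(S): in S→B A L S, the suffix after S is empty (adds nothing new); in L→then id print S, the suffix after S is empty, so FOLLOW(S) ⊇ FOLLOW(L) = {$, bool, then}. Thus FOLLOW(S) = {$, bool, then}.
FOLLOW(L): in S→B A L S, L is followed by S with FIRST {epsilon, bool, then}; in S→B A L S, the suffix after L is nullable, so FOLLOW(L) ⊇ FOLLOW(S) = {$, bool, then}; in Q→id L then then, L is followed by then then with FIRST {then}; in A→L bool L B (occurrence 1), L is followed by bool L B with FIRST {bool}; in A→L bool L B (occurrence 2), L is followed by B with FIRST {bool, then}. Thus FOLLOW(L) = {$, bool, then}.
FOLLOW(Q): in A→then Q, the suffix after Q is empty, so FOLLOW(Q) ⊇ FOLLOW(A) = {bool, then}. Thus FOLLOW(Q) = {bool, then}.
FOLLOW(A): in S→B A L S, A is followed by L S with FIRST {bool, then}; in Q→bool A, the suffix after A is empty, so FOLLOW(A) ⊇ FOLLOW(Q) = {bool, then}; in B→A bool, A is followed by bool with FIRST {bool}. Thus FOLLOW(A) = {bool, then}.
FOLLOW(B): in S→B A L S, B is followed by A L S with FIRST {bool, then}; in S→bool B, the suffix after B is empty, so FOLLOW(B) ⊇ FOLLOW(S) = {$, bool, then}; in A→L bool L B, the suffix after B is empty, so FOLLOW(B) ⊇ FOLLOW(A) = {bool, then}; in L→bool B bool, B is followed by bool with FIRST {bool}. Thus FOLLOW(B) = {$, bool, then}.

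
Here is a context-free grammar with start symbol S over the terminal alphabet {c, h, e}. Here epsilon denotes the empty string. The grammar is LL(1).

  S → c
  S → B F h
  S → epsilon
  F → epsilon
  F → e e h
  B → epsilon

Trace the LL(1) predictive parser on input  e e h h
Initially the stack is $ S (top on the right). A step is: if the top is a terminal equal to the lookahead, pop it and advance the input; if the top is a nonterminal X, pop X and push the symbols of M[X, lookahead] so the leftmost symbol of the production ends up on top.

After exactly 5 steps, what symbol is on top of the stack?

step 1: stack=$ S  input=e e h h $  — expand S → B F h
step 2: stack=$ h F B  input=e e h h $  — expand B → epsilon
step 3: stack=$ h F  input=e e h h $  — expand F → e e h
step 4: stack=$ h h e e  input=e e h h $  — match e
step 5: stack=$ h h e  input=e h h $  — match e
Stack after step 5: $ h h (top = h).

h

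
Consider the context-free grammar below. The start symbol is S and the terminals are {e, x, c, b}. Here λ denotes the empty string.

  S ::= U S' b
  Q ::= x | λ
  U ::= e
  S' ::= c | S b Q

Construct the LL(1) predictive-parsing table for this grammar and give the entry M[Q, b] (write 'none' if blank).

Q ::= λ

FIRST(Q) = {λ, x}
FIRST(U) = {e}
FIRST(S) = {e}  (via U S' b)
FIRST(S') = {c, e}  (via S b Q)
FOLLOW(S) includes $ since S is the start symbol.
FOLLOW(S'): in S::=U S' b, S' is followed by b with FIRST {b}. Thus FOLLOW(S') = {b}.
FOLLOW(Q): in S'::=S b Q, the suffix after Q is empty, so FOLLOW(Q) ⊇ FOLLOW(S') = {b}. Thus FOLLOW(Q) = {b}.
For Q ::= x: FIRST(x) = {x}, so it goes in M[Q, t] for t ∈ {x}.
For Q ::= λ: FIRST(λ) = {λ}, so it goes in M[Q, t] for t ∈ {}; since λ ∈ FIRST, also for every t ∈ FOLLOW(Q) = {b}.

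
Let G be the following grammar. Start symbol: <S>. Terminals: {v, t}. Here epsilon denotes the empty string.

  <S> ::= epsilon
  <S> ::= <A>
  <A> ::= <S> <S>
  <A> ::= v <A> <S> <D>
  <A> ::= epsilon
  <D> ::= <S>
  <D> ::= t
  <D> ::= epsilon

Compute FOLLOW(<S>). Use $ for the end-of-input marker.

FIRST(<S>) = {epsilon, v}  (via <A>)
FIRST(<A>) = {epsilon, v}  (via <S> <S>)
FIRST(<D>) = {epsilon, t, v}  (via <S>)
FOLLOW(<S>) includes $ since <S> is the start symbol.
FOLLOW(<S>): in <A>::=<S> <S> (occurrence 1), <S> is followed by <S> with FIRST {epsilon, v}; in <A>::=<S> <S> (occurrence 1), the suffix after <S> is nullable, so FOLLOW(<S>) ⊇ FOLLOW(<A>) = {$, t, v}; in <A>::=<S> <S> (occurrence 2), the suffix after <S> is empty, so FOLLOW(<S>) ⊇ FOLLOW(<A>) = {$, t, v}; in <A>::=v <A> <S> <D>, <S> is followed by <D> with FIRST {epsilon, t, v}; in <A>::=v <A> <S> <D>, the suffix after <S> is nullable, so FOLLOW(<S>) ⊇ FOLLOW(<A>) = {$, t, v}; in <D>::=<S>, the suffix after <S> is empty, so FOLLOW(<S>) ⊇ FOLLOW(<D>) = {$, t, v}. Thus FOLLOW(<S>) = {$, t, v}.
FOLLOW(<A>): in <S>::=<A>, the suffix after <A> is empty, so FOLLOW(<A>) ⊇ FOLLOW(<S>) = {$, t, v}; in <A>::=v <A> <S> <D>, <A> is followed by <S> <D> with FIRST {epsilon, t, v}; in <A>::=v <A> <S> <D>, the suffix after <A> is nullable (adds nothing new). Thus FOLLOW(<A>) = {$, t, v}.
FOLLOW(<D>): in <A>::=v <A> <S> <D>, the suffix after <D> is empty, so FOLLOW(<D>) ⊇ FOLLOW(<A>) = {$, t, v}. Thus FOLLOW(<D>) = {$, t, v}.

{$, t, v}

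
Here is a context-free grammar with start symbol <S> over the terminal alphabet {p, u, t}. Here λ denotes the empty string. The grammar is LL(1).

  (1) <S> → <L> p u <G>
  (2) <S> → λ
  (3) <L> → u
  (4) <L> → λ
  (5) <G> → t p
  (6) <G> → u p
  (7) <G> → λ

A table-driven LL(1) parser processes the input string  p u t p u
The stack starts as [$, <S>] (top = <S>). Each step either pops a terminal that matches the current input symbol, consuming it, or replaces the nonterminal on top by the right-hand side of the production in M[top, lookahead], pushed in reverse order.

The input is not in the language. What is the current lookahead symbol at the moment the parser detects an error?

step 1: stack=$ <S>  input=p u t p u $  — expand <S> → <L> p u <G>
step 2: stack=$ <G> u p <L>  input=p u t p u $  — expand <L> → λ
step 3: stack=$ <G> u p  input=p u t p u $  — match p
step 4: stack=$ <G> u  input=u t p u $  — match u
step 5: stack=$ <G>  input=t p u $  — expand <G> → t p
step 6: stack=$ p t  input=t p u $  — match t
step 7: stack=$ p  input=p u $  — match p
step 8: stack=$  input=u $  — error: stack empty but input remains

u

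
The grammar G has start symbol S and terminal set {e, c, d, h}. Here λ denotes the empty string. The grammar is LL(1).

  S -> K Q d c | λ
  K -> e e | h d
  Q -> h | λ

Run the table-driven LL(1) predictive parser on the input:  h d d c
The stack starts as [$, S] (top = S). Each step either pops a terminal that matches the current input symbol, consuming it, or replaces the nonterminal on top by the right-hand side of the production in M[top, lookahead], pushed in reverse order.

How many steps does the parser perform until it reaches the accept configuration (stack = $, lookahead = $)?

7

step 1: stack=$ S  input=h d d c $  — expand S -> K Q d c
step 2: stack=$ c d Q K  input=h d d c $  — expand K -> h d
step 3: stack=$ c d Q d h  input=h d d c $  — match h
step 4: stack=$ c d Q d  input=d d c $  — match d
step 5: stack=$ c d Q  input=d c $  — expand Q -> λ
step 6: stack=$ c d  input=d c $  — match d
step 7: stack=$ c  input=c $  — match c
Accept reached after 7 steps.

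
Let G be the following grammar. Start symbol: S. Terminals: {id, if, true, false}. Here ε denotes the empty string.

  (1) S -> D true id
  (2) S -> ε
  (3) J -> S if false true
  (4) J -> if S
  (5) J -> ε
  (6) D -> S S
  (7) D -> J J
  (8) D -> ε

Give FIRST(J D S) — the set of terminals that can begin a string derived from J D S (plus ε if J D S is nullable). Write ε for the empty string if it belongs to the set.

FIRST(S) = {ε, if, true}  (via D true id)
FIRST(J) = {ε, if, true}  (via S if false true)
FIRST(D) = {ε, if, true}  (via S S, J J)
FIRST(J D S): take FIRST of each symbol in turn, carrying on past any symbol whose FIRST contains ε; result {ε, if, true}.

{ε, if, true}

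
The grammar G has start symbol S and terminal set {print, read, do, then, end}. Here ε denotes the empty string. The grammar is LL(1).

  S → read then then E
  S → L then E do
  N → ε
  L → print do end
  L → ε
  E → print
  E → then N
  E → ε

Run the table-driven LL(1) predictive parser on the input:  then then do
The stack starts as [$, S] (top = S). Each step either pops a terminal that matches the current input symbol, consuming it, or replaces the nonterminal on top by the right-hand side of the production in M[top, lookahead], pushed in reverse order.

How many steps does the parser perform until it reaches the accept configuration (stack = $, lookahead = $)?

7

     Stack          Input           Action
  1  $ S            then then do $  expand S → L then E do
  2  $ do E then L  then then do $  expand L → ε
  3  $ do E then    then then do $  match then
  4  $ do E         then do $       expand E → then N
  5  $ do N then    then do $       match then
  6  $ do N         do $            expand N → ε
  7  $ do           do $            match do
Accept reached after 7 steps.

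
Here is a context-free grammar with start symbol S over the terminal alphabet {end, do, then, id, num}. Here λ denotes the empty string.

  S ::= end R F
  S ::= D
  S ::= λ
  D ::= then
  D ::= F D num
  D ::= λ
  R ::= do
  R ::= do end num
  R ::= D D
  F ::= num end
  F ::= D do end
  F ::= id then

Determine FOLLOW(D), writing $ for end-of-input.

FIRST(S): from S::=end R F we get {end}; from S::=D we get {λ, do, id, num, then}; from S::=λ we get {λ}. So FIRST(S) = {λ, do, end, id, num, then}.
FIRST(D): from D::=then we get {then}; from D::=F D num we get {do, id, num, then}; from D::=λ we get {λ}. So FIRST(D) = {λ, do, id, num, then}.
FIRST(R): from R::=do we get {do}; from R::=do end num we get {do}; from R::=D D we get {λ, do, id, num, then}. So FIRST(R) = {λ, do, id, num, then}.
FIRST(F): from F::=num end we get {num}; from F::=D do end we get {do, id, num, then}; from F::=id then we get {id}. So FIRST(F) = {do, id, num, then}.
FOLLOW(S) includes $ since S is the start symbol.
FOLLOW(S): S appears on no right-hand side. Thus FOLLOW(S) = {$}.
FOLLOW(R): in S::=end R F, R is followed by F with FIRST {do, id, num, then}. Thus FOLLOW(R) = {do, id, num, then}.
FOLLOW(D): in S::=D, the suffix after D is empty, so FOLLOW(D) ⊇ FOLLOW(S) = {$}; in D::=F D num, D is followed by num with FIRST {num}; in R::=D D (occurrence 1), D is followed by D with FIRST {λ, do, id, num, then}; in R::=D D (occurrence 1), the suffix after D is nullable, so FOLLOW(D) ⊇ FOLLOW(R) = {do, id, num, then}; in R::=D D (occurrence 2), the suffix after D is empty, so FOLLOW(D) ⊇ FOLLOW(R) = {do, id, num, then}; in F::=D do end, D is followed by do end with FIRST {do}. Thus FOLLOW(D) = {$, do, id, num, then}.
FOLLOW(F): in S::=end R F, the suffix after F is empty, so FOLLOW(F) ⊇ FOLLOW(S) = {$}; in D::=F D num, F is followed by D num with FIRST {do, id, num, then}. Thus FOLLOW(F) = {$, do, id, num, then}.

{$, do, id, num, then}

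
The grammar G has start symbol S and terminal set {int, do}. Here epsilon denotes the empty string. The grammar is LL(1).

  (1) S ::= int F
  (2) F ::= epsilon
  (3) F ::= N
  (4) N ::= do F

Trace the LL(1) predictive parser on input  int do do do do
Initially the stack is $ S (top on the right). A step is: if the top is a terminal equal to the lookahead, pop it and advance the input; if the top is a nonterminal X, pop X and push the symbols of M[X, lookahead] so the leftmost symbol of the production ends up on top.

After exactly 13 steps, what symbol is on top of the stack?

do

      Stack    Input              Action
   1  $ S      int do do do do $  expand S ::= int F
   2  $ F int  int do do do do $  match int
   3  $ F      do do do do $      expand F ::= N
   4  $ N      do do do do $      expand N ::= do F
   5  $ F do   do do do do $      match do
   6  $ F      do do do $         expand F ::= N
   7  $ N      do do do $         expand N ::= do F
   8  $ F do   do do do $         match do
   9  $ F      do do $            expand F ::= N
  10  $ N      do do $            expand N ::= do F
  11  $ F do   do do $            match do
  12  $ F      do $               expand F ::= N
  13  $ N      do $               expand N ::= do F
Stack after step 13: $ F do (top = do).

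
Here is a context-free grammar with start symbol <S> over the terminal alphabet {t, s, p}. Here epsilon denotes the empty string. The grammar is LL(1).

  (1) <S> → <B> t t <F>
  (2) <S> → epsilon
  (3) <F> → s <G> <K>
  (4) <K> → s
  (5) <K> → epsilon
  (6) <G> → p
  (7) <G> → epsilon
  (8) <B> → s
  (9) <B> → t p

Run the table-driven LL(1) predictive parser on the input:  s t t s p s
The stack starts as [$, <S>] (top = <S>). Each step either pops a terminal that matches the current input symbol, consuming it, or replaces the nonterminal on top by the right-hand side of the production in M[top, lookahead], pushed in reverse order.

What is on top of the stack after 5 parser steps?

     Stack          Input          Action
  1  $ <S>          s t t s p s $  expand <S> → <B> t t <F>
  2  $ <F> t t <B>  s t t s p s $  expand <B> → s
  3  $ <F> t t s    s t t s p s $  match s
  4  $ <F> t t      t t s p s $    match t
  5  $ <F> t        t s p s $      match t
Stack after step 5: $ <F> (top = <F>).

<F>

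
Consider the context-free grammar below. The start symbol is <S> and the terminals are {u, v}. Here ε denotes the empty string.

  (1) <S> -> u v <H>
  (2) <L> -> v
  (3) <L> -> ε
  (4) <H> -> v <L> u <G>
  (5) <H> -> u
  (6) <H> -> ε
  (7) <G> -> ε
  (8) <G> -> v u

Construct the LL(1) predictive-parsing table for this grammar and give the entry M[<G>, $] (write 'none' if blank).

<G> -> ε

FIRST(<S>): from <S>->u v <H> we get {u}. So FIRST(<S>) = {u}.
FIRST(<L>): from <L>->v we get {v}; from <L>->ε we get {ε}. So FIRST(<L>) = {ε, v}.
FIRST(<H>): from <H>->v <L> u <G> we get {v}; from <H>->u we get {u}; from <H>->ε we get {ε}. So FIRST(<H>) = {ε, u, v}.
FIRST(<G>): from <G>->ε we get {ε}; from <G>->v u we get {v}. So FIRST(<G>) = {ε, v}.
FOLLOW(<S>) includes $ since <S> is the start symbol.
FOLLOW(<H>): in <S>->u v <H>, the suffix after <H> is empty, so FOLLOW(<H>) ⊇ FOLLOW(<S>) = {$}. Thus FOLLOW(<H>) = {$}.
FOLLOW(<G>): in <H>->v <L> u <G>, the suffix after <G> is empty, so FOLLOW(<G>) ⊇ FOLLOW(<H>) = {$}. Thus FOLLOW(<G>) = {$}.
For <G> -> ε: FIRST(ε) = {ε}, so it goes in M[<G>, t] for t ∈ {}; since ε ∈ FIRST, also for every t ∈ FOLLOW(<G>) = {$}.
For <G> -> v u: FIRST(v u) = {v}, so it goes in M[<G>, t] for t ∈ {v}.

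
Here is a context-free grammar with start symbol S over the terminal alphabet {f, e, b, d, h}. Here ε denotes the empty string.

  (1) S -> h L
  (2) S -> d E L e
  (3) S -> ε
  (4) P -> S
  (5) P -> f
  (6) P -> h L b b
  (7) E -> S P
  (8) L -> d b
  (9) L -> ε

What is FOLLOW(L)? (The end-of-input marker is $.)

FIRST(S) = {ε, d, h}
FIRST(L) = {ε, d}
FIRST(P) = {ε, d, f, h}  (via S)
FIRST(E) = {ε, d, f, h}  (via S P)
FOLLOW(S) includes $ since S is the start symbol.
FOLLOW(E): in S->d E L e, E is followed by L e with FIRST {d, e}. Thus FOLLOW(E) = {d, e}.
FOLLOW(P): in E->S P, the suffix after P is empty, so FOLLOW(P) ⊇ FOLLOW(E) = {d, e}. Thus FOLLOW(P) = {d, e}.
FOLLOW(S): in P->S, the suffix after S is empty, so FOLLOW(S) ⊇ FOLLOW(P) = {d, e}; in E->S P, S is followed by P with FIRST {ε, d, f, h}; in E->S P, the suffix after S is nullable, so FOLLOW(S) ⊇ FOLLOW(E) = {d, e}. Thus FOLLOW(S) = {$, d, e, f, h}.
FOLLOW(L): in S->h L, the suffix after L is empty, so FOLLOW(L) ⊇ FOLLOW(S) = {$, d, e, f, h}; in S->d E L e, L is followed by e with FIRST {e}; in P->h L b b, L is followed by b b with FIRST {b}. Thus FOLLOW(L) = {$, b, d, e, f, h}.

{$, b, d, e, f, h}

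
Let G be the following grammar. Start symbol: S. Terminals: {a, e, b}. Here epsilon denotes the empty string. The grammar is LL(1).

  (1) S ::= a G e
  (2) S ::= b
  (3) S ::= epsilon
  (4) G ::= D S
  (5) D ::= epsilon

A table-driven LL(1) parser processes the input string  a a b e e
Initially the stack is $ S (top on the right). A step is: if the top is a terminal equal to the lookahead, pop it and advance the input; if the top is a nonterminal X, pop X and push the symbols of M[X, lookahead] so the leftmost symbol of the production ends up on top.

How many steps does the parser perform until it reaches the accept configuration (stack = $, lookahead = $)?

step 1: stack=$ S  input=a a b e e $  — expand S ::= a G e
step 2: stack=$ e G a  input=a a b e e $  — match a
step 3: stack=$ e G  input=a b e e $  — expand G ::= D S
step 4: stack=$ e S D  input=a b e e $  — expand D ::= epsilon
step 5: stack=$ e S  input=a b e e $  — expand S ::= a G e
step 6: stack=$ e e G a  input=a b e e $  — match a
step 7: stack=$ e e G  input=b e e $  — expand G ::= D S
step 8: stack=$ e e S D  input=b e e $  — expand D ::= epsilon
step 9: stack=$ e e S  input=b e e $  — expand S ::= b
step 10: stack=$ e e b  input=b e e $  — match b
step 11: stack=$ e e  input=e e $  — match e
step 12: stack=$ e  input=e $  — match e
Accept reached after 12 steps.

12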